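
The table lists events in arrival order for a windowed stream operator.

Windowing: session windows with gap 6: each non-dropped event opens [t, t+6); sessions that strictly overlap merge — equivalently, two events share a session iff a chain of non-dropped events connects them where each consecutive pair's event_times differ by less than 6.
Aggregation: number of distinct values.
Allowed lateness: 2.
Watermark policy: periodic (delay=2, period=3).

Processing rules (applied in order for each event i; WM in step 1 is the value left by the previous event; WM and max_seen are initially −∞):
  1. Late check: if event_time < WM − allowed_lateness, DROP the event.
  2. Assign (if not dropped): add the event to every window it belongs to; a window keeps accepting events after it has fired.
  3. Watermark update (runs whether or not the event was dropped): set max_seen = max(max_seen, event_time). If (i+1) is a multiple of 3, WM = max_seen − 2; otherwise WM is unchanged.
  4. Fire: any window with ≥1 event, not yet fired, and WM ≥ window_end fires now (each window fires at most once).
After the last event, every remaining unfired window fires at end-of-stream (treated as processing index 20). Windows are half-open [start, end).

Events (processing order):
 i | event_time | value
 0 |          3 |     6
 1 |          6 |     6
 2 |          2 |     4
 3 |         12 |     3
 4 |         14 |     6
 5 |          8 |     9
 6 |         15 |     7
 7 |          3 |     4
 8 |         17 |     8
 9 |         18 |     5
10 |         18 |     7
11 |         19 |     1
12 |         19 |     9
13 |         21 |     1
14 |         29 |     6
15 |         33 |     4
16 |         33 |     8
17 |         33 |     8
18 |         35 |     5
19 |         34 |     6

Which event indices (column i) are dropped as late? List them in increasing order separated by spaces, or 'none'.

i=0 t=3 v=6: → [3,9); WM=−∞
i=1 t=6 v=6: → [3,12); WM=−∞
i=2 t=2 v=4: → [2,12); WM=4
i=3 t=12 v=3: → [12,18); WM=4
i=4 t=14 v=6: → [12,20); WM=4
i=5 t=8 v=9: → [2,20); WM=12
i=6 t=15 v=7: → [2,21); WM=12
i=7 t=3 v=4: DROP (t<12-2); WM=12
i=8 t=17 v=8: → [2,23); WM=15
i=9 t=18 v=5: → [2,24); WM=15
i=10 t=18 v=7: → [2,24); WM=15
i=11 t=19 v=1: → [2,25); WM=17
i=12 t=19 v=9: → [2,25); WM=17
i=13 t=21 v=1: → [2,27); WM=17
i=14 t=29 v=6: → [29,35); WM=27
i=15 t=33 v=4: → [29,39); WM=27
i=16 t=33 v=8: → [29,39); WM=27
i=17 t=33 v=8: → [29,39); WM=31
i=18 t=35 v=5: → [29,41); WM=31
i=19 t=34 v=6: → [29,41); WM=31

7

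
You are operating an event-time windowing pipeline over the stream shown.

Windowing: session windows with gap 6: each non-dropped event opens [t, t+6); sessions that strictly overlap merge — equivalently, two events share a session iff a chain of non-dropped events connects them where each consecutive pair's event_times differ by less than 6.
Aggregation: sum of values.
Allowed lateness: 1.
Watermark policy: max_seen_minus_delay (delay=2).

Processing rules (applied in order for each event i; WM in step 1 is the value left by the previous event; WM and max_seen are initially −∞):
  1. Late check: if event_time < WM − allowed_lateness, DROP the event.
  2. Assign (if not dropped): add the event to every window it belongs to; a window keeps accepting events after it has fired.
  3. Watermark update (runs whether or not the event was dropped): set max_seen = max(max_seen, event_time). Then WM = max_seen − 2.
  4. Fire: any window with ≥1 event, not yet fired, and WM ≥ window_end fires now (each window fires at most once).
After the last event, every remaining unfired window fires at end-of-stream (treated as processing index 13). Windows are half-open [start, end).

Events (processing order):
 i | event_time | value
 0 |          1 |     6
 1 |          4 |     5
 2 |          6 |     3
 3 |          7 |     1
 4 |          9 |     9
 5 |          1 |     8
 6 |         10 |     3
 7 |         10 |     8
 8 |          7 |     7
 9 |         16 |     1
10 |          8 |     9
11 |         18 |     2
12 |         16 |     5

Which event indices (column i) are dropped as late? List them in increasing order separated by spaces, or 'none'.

i=0 t=1 v=6: → [1,7); WM=-1
i=1 t=4 v=5: → [1,10); WM=2
i=2 t=6 v=3: → [1,12); WM=4
i=3 t=7 v=1: → [1,13); WM=5
i=4 t=9 v=9: → [1,15); WM=7
i=5 t=1 v=8: DROP (t<7-1); WM=7
i=6 t=10 v=3: → [1,16); WM=8
i=7 t=10 v=8: → [1,16); WM=8
i=8 t=7 v=7: → [1,16); WM=8
i=9 t=16 v=1: → [16,22); WM=14
i=10 t=8 v=9: DROP (t<14-1); WM=14
i=11 t=18 v=2: → [16,24); WM=16
i=12 t=16 v=5: → [16,24); WM=16

5 10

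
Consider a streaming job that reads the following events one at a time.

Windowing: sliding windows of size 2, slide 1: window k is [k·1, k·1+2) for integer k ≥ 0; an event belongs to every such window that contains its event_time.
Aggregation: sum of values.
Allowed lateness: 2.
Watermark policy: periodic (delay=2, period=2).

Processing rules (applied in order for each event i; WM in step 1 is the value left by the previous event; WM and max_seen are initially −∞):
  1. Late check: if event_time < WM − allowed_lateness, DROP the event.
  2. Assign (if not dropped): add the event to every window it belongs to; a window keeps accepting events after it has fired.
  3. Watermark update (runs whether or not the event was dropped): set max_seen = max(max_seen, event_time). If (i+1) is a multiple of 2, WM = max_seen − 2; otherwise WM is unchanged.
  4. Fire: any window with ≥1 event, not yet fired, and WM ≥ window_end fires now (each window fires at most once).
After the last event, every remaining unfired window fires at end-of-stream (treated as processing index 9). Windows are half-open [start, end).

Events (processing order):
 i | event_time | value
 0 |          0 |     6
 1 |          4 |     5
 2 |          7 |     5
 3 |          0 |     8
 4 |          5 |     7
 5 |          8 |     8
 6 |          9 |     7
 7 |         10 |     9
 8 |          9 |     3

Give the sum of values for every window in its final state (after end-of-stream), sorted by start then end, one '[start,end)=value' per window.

[0,2)=14 [3,5)=5 [4,6)=12 [5,7)=7 [6,8)=5 [7,9)=13 [8,10)=18 [9,11)=19 [10,12)=9

i=0 t=0 v=6: → [0,2); WM=−∞
i=1 t=4 v=5: → [4,6),[3,5); WM=2; [0,2) fires=6
i=2 t=7 v=5: → [7,9),[6,8); WM=2
i=3 t=0 v=8: → [0,2); WM=5; [3,5) fires=5
i=4 t=5 v=7: → [5,7),[4,6); WM=5
i=5 t=8 v=8: → [8,10),[7,9); WM=6; [4,6) fires=12
i=6 t=9 v=7: → [9,11),[8,10); WM=6
i=7 t=10 v=9: → [10,12),[9,11); WM=8; [5,7) fires=7 [6,8) fires=5
i=8 t=9 v=3: → [9,11),[8,10); WM=8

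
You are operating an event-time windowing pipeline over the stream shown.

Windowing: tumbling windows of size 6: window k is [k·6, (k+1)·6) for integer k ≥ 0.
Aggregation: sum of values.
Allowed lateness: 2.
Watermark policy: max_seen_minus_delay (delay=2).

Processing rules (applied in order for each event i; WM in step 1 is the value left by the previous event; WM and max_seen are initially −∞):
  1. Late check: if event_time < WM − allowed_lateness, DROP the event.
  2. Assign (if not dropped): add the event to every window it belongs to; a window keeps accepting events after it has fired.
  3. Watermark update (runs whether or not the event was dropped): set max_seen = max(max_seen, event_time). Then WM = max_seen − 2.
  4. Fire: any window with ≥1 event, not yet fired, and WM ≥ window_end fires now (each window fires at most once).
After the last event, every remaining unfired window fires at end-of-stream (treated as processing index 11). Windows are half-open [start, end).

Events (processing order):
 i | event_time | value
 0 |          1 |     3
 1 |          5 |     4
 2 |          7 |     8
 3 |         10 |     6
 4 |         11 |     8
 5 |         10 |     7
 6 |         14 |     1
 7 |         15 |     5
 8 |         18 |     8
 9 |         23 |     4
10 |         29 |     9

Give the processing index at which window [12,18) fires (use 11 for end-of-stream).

i=0 t=1 v=3: → [0,6); WM=-1
i=1 t=5 v=4: → [0,6); WM=3
i=2 t=7 v=8: → [6,12); WM=5
i=3 t=10 v=6: → [6,12); WM=8; [0,6) fires=7
i=4 t=11 v=8: → [6,12); WM=9
i=5 t=10 v=7: → [6,12); WM=9
i=6 t=14 v=1: → [12,18); WM=12; [6,12) fires=29
i=7 t=15 v=5: → [12,18); WM=13
i=8 t=18 v=8: → [18,24); WM=16
i=9 t=23 v=4: → [18,24); WM=21; [12,18) fires=6
i=10 t=29 v=9: → [24,30); WM=27; [18,24) fires=12

9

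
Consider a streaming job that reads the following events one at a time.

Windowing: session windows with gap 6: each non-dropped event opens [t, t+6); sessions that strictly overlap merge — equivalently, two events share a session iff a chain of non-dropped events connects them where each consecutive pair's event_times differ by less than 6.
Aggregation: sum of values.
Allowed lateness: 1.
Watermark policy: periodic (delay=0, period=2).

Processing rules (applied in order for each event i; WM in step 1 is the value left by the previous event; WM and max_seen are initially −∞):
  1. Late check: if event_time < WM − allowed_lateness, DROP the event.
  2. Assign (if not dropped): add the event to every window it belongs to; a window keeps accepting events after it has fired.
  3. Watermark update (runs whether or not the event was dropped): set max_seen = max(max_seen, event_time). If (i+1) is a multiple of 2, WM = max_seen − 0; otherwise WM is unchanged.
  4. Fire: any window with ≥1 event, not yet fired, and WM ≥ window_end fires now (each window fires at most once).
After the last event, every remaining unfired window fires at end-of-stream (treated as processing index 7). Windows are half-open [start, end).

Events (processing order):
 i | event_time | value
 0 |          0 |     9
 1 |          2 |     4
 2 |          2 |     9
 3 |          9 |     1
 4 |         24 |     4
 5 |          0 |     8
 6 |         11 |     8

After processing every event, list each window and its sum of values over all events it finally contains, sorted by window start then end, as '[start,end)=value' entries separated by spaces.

i=0 t=0 v=9: → [0,6); WM=−∞
i=1 t=2 v=4: → [0,8); WM=2
i=2 t=2 v=9: → [0,8); WM=2
i=3 t=9 v=1: → [9,15); WM=9
i=4 t=24 v=4: → [24,30); WM=9
i=5 t=0 v=8: DROP (t<9-1); WM=24
i=6 t=11 v=8: DROP (t<24-1); WM=24

[0,8)=22 [9,15)=1 [24,30)=4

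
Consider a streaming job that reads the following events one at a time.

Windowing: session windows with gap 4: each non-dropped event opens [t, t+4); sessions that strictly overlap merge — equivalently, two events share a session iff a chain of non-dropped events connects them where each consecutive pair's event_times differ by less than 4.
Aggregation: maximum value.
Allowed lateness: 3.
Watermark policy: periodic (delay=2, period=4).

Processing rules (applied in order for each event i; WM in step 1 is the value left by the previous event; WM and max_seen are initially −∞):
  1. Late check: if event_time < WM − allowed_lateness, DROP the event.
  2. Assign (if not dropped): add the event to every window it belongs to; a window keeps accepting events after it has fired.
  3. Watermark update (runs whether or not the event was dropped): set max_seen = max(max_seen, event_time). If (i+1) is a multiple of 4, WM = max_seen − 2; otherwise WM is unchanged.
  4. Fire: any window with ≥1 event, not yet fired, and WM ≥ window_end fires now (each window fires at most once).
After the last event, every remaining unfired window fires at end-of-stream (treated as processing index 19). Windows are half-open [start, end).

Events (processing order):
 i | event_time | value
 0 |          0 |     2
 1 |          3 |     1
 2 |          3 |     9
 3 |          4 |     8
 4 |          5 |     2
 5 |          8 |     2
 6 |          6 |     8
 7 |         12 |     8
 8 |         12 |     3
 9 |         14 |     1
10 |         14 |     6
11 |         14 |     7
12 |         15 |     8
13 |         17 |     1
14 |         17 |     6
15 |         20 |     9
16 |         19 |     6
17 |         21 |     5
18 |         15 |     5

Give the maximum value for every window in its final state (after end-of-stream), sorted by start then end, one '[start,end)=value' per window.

[0,12)=9 [12,25)=9

i=0 t=0 v=2: → [0,4); WM=−∞
i=1 t=3 v=1: → [0,7); WM=−∞
i=2 t=3 v=9: → [0,7); WM=−∞
i=3 t=4 v=8: → [0,8); WM=2
i=4 t=5 v=2: → [0,9); WM=2
i=5 t=8 v=2: → [0,12); WM=2
i=6 t=6 v=8: → [0,12); WM=2
i=7 t=12 v=8: → [12,16); WM=10
i=8 t=12 v=3: → [12,16); WM=10
i=9 t=14 v=1: → [12,18); WM=10
i=10 t=14 v=6: → [12,18); WM=10
i=11 t=14 v=7: → [12,18); WM=12
i=12 t=15 v=8: → [12,19); WM=12
i=13 t=17 v=1: → [12,21); WM=12
i=14 t=17 v=6: → [12,21); WM=12
i=15 t=20 v=9: → [12,24); WM=18
i=16 t=19 v=6: → [12,24); WM=18
i=17 t=21 v=5: → [12,25); WM=18
i=18 t=15 v=5: → [12,25); WM=18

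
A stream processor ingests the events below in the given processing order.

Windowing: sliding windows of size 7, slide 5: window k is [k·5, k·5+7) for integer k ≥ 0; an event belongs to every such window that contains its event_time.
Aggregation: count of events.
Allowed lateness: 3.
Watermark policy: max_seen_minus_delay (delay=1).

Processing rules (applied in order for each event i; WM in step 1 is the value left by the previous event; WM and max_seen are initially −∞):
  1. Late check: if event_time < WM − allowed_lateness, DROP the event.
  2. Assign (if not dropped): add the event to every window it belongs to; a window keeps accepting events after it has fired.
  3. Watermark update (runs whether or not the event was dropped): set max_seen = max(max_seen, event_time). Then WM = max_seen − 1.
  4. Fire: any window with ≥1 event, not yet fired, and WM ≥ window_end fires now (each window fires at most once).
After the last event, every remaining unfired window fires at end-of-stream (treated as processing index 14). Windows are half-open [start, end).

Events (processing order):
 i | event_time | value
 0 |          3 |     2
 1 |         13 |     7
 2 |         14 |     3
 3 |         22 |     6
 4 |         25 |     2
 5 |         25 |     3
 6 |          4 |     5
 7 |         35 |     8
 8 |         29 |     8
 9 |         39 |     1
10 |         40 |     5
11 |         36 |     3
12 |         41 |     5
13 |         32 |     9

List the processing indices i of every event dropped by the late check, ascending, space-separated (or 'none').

i=0 t=3 v=2: → [0,7); WM=2
i=1 t=13 v=7: → [10,17); WM=12; [0,7) fires=1
i=2 t=14 v=3: → [10,17); WM=13
i=3 t=22 v=6: → [20,27); WM=21; [10,17) fires=2
i=4 t=25 v=2: → [25,32),[20,27); WM=24
i=5 t=25 v=3: → [25,32),[20,27); WM=24
i=6 t=4 v=5: DROP (t<24-3); WM=24
i=7 t=35 v=8: → [35,42),[30,37); WM=34; [20,27) fires=3 [25,32) fires=2
i=8 t=29 v=8: DROP (t<34-3); WM=34
i=9 t=39 v=1: → [35,42); WM=38; [30,37) fires=1
i=10 t=40 v=5: → [40,47),[35,42); WM=39
i=11 t=36 v=3: → [35,42),[30,37); WM=39
i=12 t=41 v=5: → [40,47),[35,42); WM=40
i=13 t=32 v=9: DROP (t<40-3); WM=40

6 8 13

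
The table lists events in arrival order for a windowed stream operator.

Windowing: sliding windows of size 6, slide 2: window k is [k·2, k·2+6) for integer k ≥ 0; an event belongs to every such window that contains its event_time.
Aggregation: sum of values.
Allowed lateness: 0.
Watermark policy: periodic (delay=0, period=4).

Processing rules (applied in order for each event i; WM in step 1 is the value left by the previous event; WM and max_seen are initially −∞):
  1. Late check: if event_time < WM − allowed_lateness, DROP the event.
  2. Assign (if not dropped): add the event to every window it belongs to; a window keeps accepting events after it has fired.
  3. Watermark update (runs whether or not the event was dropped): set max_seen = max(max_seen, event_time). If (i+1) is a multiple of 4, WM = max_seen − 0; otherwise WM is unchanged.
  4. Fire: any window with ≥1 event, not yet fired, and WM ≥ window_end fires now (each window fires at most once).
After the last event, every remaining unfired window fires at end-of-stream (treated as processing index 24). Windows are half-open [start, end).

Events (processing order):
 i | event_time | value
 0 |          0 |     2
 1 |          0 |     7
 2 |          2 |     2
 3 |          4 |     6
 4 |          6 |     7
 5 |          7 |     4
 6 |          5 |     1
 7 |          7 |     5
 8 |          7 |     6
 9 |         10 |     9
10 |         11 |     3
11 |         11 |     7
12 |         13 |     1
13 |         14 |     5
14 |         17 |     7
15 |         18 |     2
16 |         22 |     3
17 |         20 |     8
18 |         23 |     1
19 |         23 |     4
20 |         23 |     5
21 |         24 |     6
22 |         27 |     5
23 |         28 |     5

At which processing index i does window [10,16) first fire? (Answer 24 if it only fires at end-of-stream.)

15

i=0 t=0 v=2: → [0,6); WM=−∞
i=1 t=0 v=7: → [0,6); WM=−∞
i=2 t=2 v=2: → [2,8),[0,6); WM=−∞
i=3 t=4 v=6: → [4,10),[2,8),[0,6); WM=4
i=4 t=6 v=7: → [6,12),[4,10),[2,8); WM=4
i=5 t=7 v=4: → [6,12),[4,10),[2,8); WM=4
i=6 t=5 v=1: → [4,10),[2,8),[0,6); WM=4
i=7 t=7 v=5: → [6,12),[4,10),[2,8); WM=7; [0,6) fires=18
i=8 t=7 v=6: → [6,12),[4,10),[2,8); WM=7
i=9 t=10 v=9: → [10,16),[8,14),[6,12); WM=7
i=10 t=11 v=3: → [10,16),[8,14),[6,12); WM=7
i=11 t=11 v=7: → [10,16),[8,14),[6,12); WM=11; [2,8) fires=31 [4,10) fires=29
i=12 t=13 v=1: → [12,18),[10,16),[8,14); WM=11
i=13 t=14 v=5: → [14,20),[12,18),[10,16); WM=11
i=14 t=17 v=7: → [16,22),[14,20),[12,18); WM=11
i=15 t=18 v=2: → [18,24),[16,22),[14,20); WM=18; [6,12) fires=41 [8,14) fires=20 [10,16) fires=25 [12,18) fires=13
i=16 t=22 v=3: → [22,28),[20,26),[18,24); WM=18
i=17 t=20 v=8: → [20,26),[18,24),[16,22); WM=18
i=18 t=23 v=1: → [22,28),[20,26),[18,24); WM=18
i=19 t=23 v=4: → [22,28),[20,26),[18,24); WM=23; [14,20) fires=14 [16,22) fires=17
i=20 t=23 v=5: → [22,28),[20,26),[18,24); WM=23
i=21 t=24 v=6: → [24,30),[22,28),[20,26); WM=23
i=22 t=27 v=5: → [26,32),[24,30),[22,28); WM=23
i=23 t=28 v=5: → [28,34),[26,32),[24,30); WM=28; [18,24) fires=23 [20,26) fires=27 [22,28) fires=24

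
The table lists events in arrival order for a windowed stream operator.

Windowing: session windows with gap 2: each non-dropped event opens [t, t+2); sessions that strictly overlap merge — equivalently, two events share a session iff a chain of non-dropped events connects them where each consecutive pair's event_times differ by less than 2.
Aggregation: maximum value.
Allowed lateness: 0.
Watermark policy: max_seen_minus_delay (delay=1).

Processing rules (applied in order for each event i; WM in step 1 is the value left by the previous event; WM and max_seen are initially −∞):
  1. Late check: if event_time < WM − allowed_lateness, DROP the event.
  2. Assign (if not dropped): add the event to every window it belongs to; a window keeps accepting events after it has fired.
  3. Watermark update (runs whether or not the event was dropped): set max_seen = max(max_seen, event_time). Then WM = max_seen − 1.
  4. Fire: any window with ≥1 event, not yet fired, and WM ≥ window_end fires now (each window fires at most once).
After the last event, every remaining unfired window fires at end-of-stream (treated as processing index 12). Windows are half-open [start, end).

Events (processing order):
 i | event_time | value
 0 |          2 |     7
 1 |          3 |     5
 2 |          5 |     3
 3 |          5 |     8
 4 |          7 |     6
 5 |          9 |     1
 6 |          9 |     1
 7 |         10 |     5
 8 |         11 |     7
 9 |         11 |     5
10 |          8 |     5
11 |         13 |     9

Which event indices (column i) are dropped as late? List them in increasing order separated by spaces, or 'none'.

10

i=0 t=2 v=7: → [2,4); WM=1
i=1 t=3 v=5: → [2,5); WM=2
i=2 t=5 v=3: → [5,7); WM=4
i=3 t=5 v=8: → [5,7); WM=4
i=4 t=7 v=6: → [7,9); WM=6
i=5 t=9 v=1: → [9,11); WM=8
i=6 t=9 v=1: → [9,11); WM=8
i=7 t=10 v=5: → [9,12); WM=9
i=8 t=11 v=7: → [9,13); WM=10
i=9 t=11 v=5: → [9,13); WM=10
i=10 t=8 v=5: DROP (t<10-0); WM=10
i=11 t=13 v=9: → [13,15); WM=12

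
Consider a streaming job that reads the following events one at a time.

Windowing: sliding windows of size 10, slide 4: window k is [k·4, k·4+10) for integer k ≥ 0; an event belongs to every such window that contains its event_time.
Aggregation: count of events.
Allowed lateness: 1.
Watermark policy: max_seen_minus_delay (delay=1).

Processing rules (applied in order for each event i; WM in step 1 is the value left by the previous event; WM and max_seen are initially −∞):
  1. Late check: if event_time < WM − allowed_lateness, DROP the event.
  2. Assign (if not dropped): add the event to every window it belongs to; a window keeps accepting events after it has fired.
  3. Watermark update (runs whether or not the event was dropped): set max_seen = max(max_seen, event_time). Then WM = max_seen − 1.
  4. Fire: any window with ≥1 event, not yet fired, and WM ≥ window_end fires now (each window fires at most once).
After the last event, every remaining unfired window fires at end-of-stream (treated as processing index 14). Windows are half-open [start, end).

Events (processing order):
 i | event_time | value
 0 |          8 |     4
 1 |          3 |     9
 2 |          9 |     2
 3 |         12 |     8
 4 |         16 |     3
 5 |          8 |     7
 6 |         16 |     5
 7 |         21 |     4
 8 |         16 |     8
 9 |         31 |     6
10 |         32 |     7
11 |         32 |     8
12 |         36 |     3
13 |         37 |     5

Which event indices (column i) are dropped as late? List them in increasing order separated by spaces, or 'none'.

1 5 8

i=0 t=8 v=4: → [8,18),[4,14),[0,10); WM=7
i=1 t=3 v=9: DROP (t<7-1); WM=7
i=2 t=9 v=2: → [8,18),[4,14),[0,10); WM=8
i=3 t=12 v=8: → [12,22),[8,18),[4,14); WM=11; [0,10) fires=2
i=4 t=16 v=3: → [16,26),[12,22),[8,18); WM=15; [4,14) fires=3
i=5 t=8 v=7: DROP (t<15-1); WM=15
i=6 t=16 v=5: → [16,26),[12,22),[8,18); WM=15
i=7 t=21 v=4: → [20,30),[16,26),[12,22); WM=20; [8,18) fires=5
i=8 t=16 v=8: DROP (t<20-1); WM=20
i=9 t=31 v=6: → [28,38),[24,34); WM=30; [12,22) fires=4 [16,26) fires=3 [20,30) fires=1
i=10 t=32 v=7: → [32,42),[28,38),[24,34); WM=31
i=11 t=32 v=8: → [32,42),[28,38),[24,34); WM=31
i=12 t=36 v=3: → [36,46),[32,42),[28,38); WM=35; [24,34) fires=3
i=13 t=37 v=5: → [36,46),[32,42),[28,38); WM=36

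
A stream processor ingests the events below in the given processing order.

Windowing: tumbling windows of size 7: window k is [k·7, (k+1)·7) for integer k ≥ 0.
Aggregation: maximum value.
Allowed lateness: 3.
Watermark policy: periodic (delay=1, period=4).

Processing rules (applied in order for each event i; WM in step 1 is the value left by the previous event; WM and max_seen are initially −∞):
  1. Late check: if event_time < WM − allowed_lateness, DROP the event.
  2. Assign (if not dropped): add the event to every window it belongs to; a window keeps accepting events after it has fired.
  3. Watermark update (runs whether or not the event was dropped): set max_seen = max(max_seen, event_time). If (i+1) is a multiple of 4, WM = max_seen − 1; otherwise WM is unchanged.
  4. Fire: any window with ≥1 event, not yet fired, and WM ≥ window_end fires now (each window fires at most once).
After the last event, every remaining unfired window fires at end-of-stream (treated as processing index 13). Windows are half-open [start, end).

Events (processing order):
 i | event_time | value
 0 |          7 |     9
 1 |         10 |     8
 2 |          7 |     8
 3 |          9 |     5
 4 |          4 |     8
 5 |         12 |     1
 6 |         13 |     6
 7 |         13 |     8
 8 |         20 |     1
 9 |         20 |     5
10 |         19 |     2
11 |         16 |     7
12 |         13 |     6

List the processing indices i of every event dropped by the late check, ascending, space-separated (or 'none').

4 12

i=0 t=7 v=9: → [7,14); WM=−∞
i=1 t=10 v=8: → [7,14); WM=−∞
i=2 t=7 v=8: → [7,14); WM=−∞
i=3 t=9 v=5: → [7,14); WM=9
i=4 t=4 v=8: DROP (t<9-3); WM=9
i=5 t=12 v=1: → [7,14); WM=9
i=6 t=13 v=6: → [7,14); WM=9
i=7 t=13 v=8: → [7,14); WM=12
i=8 t=20 v=1: → [14,21); WM=12
i=9 t=20 v=5: → [14,21); WM=12
i=10 t=19 v=2: → [14,21); WM=12
i=11 t=16 v=7: → [14,21); WM=19; [7,14) fires=9
i=12 t=13 v=6: DROP (t<19-3); WM=19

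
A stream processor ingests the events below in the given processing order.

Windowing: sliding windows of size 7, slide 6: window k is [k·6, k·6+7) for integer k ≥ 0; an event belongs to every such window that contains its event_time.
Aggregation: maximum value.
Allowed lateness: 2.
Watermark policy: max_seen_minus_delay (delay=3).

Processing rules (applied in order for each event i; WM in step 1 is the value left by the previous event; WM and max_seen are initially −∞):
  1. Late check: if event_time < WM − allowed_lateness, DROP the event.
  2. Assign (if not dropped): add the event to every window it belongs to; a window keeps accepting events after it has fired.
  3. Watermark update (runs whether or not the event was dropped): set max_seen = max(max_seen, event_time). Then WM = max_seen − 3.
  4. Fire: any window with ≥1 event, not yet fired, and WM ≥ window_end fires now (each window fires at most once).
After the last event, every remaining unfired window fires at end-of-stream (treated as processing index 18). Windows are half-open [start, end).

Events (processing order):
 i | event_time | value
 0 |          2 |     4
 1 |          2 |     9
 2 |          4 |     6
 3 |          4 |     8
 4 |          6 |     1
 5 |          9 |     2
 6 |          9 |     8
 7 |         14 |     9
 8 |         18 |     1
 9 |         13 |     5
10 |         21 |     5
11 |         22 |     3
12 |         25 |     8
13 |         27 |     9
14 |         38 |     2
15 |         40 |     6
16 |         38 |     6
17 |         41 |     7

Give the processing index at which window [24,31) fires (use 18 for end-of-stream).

i=0 t=2 v=4: → [0,7); WM=-1
i=1 t=2 v=9: → [0,7); WM=-1
i=2 t=4 v=6: → [0,7); WM=1
i=3 t=4 v=8: → [0,7); WM=1
i=4 t=6 v=1: → [6,13),[0,7); WM=3
i=5 t=9 v=2: → [6,13); WM=6
i=6 t=9 v=8: → [6,13); WM=6
i=7 t=14 v=9: → [12,19); WM=11; [0,7) fires=9
i=8 t=18 v=1: → [18,25),[12,19); WM=15; [6,13) fires=8
i=9 t=13 v=5: → [12,19); WM=15
i=10 t=21 v=5: → [18,25); WM=18
i=11 t=22 v=3: → [18,25); WM=19; [12,19) fires=9
i=12 t=25 v=8: → [24,31); WM=22
i=13 t=27 v=9: → [24,31); WM=24
i=14 t=38 v=2: → [36,43); WM=35; [18,25) fires=5 [24,31) fires=9
i=15 t=40 v=6: → [36,43); WM=37
i=16 t=38 v=6: → [36,43); WM=37
i=17 t=41 v=7: → [36,43); WM=38

14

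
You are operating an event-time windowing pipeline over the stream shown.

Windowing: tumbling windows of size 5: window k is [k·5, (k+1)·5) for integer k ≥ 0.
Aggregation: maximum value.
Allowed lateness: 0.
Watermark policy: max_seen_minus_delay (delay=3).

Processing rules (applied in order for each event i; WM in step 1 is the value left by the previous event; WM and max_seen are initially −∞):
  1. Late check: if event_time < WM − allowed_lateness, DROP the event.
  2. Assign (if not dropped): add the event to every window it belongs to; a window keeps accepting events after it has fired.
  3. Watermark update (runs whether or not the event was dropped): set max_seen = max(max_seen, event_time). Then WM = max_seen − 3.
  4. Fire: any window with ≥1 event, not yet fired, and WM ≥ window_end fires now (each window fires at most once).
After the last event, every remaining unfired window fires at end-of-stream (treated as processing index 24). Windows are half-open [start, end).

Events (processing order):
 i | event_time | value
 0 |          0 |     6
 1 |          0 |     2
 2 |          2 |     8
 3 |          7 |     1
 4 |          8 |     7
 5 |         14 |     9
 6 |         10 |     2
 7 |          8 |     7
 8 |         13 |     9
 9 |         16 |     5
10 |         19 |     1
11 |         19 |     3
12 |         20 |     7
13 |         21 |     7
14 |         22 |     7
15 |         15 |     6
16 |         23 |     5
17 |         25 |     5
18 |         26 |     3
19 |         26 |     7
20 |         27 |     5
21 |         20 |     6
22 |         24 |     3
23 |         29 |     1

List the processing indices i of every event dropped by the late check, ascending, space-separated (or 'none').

i=0 t=0 v=6: → [0,5); WM=-3
i=1 t=0 v=2: → [0,5); WM=-3
i=2 t=2 v=8: → [0,5); WM=-1
i=3 t=7 v=1: → [5,10); WM=4
i=4 t=8 v=7: → [5,10); WM=5; [0,5) fires=8
i=5 t=14 v=9: → [10,15); WM=11; [5,10) fires=7
i=6 t=10 v=2: DROP (t<11-0); WM=11
i=7 t=8 v=7: DROP (t<11-0); WM=11
i=8 t=13 v=9: → [10,15); WM=11
i=9 t=16 v=5: → [15,20); WM=13
i=10 t=19 v=1: → [15,20); WM=16; [10,15) fires=9
i=11 t=19 v=3: → [15,20); WM=16
i=12 t=20 v=7: → [20,25); WM=17
i=13 t=21 v=7: → [20,25); WM=18
i=14 t=22 v=7: → [20,25); WM=19
i=15 t=15 v=6: DROP (t<19-0); WM=19
i=16 t=23 v=5: → [20,25); WM=20; [15,20) fires=5
i=17 t=25 v=5: → [25,30); WM=22
i=18 t=26 v=3: → [25,30); WM=23
i=19 t=26 v=7: → [25,30); WM=23
i=20 t=27 v=5: → [25,30); WM=24
i=21 t=20 v=6: DROP (t<24-0); WM=24
i=22 t=24 v=3: → [20,25); WM=24
i=23 t=29 v=1: → [25,30); WM=26; [20,25) fires=7

6 7 15 21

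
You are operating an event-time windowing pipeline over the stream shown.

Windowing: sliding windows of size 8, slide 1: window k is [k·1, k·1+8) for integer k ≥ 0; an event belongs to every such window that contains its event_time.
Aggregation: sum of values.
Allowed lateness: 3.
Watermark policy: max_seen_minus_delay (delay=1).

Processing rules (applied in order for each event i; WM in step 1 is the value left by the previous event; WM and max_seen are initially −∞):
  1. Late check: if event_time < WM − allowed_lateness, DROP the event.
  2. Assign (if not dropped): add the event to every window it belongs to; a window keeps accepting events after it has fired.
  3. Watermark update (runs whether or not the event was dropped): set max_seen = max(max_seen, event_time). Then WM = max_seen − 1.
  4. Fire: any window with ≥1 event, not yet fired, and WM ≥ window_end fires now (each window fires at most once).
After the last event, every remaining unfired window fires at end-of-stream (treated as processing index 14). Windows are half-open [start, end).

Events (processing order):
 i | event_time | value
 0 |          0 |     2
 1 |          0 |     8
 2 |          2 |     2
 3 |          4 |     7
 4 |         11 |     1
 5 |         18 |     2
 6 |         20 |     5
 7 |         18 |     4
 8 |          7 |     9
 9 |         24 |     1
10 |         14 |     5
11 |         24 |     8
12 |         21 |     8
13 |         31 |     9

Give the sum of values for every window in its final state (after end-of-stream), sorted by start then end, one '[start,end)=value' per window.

[0,8)=19 [1,9)=9 [2,10)=9 [3,11)=7 [4,12)=8 [5,13)=1 [6,14)=1 [7,15)=1 [8,16)=1 [9,17)=1 [10,18)=1 [11,19)=7 [12,20)=6 [13,21)=11 [14,22)=19 [15,23)=19 [16,24)=19 [17,25)=28 [18,26)=28 [19,27)=22 [20,28)=22 [21,29)=17 [22,30)=9 [23,31)=9 [24,32)=18 [25,33)=9 [26,34)=9 [27,35)=9 [28,36)=9 [29,37)=9 [30,38)=9 [31,39)=9

i=0 t=0 v=2: → [0,8); WM=-1
i=1 t=0 v=8: → [0,8); WM=-1
i=2 t=2 v=2: → [2,10),[1,9),[0,8); WM=1
i=3 t=4 v=7: → [4,12),[3,11),[2,10),[1,9),[0,8); WM=3
i=4 t=11 v=1: → [11,19),[10,18),[9,17),[8,16),[7,15),[6,14),[5,13),[4,12); WM=10; [0,8) fires=19 [1,9) fires=9 [2,10) fires=9
i=5 t=18 v=2: → [18,26),[17,25),[16,24),[15,23),[14,22),[13,21),[12,20),[11,19); WM=17; [3,11) fires=7 [4,12) fires=8 [5,13) fires=1 [6,14) fires=1 [7,15) fires=1 [8,16) fires=1 [9,17) fires=1
i=6 t=20 v=5: → [20,28),[19,27),[18,26),[17,25),[16,24),[15,23),[14,22),[13,21); WM=19; [10,18) fires=1 [11,19) fires=3
i=7 t=18 v=4: → [18,26),[17,25),[16,24),[15,23),[14,22),[13,21),[12,20),[11,19); WM=19
i=8 t=7 v=9: DROP (t<19-3); WM=19
i=9 t=24 v=1: → [24,32),[23,31),[22,30),[21,29),[20,28),[19,27),[18,26),[17,25); WM=23; [12,20) fires=6 [13,21) fires=11 [14,22) fires=11 [15,23) fires=11
i=10 t=14 v=5: DROP (t<23-3); WM=23
i=11 t=24 v=8: → [24,32),[23,31),[22,30),[21,29),[20,28),[19,27),[18,26),[17,25); WM=23
i=12 t=21 v=8: → [21,29),[20,28),[19,27),[18,26),[17,25),[16,24),[15,23),[14,22); WM=23
i=13 t=31 v=9: → [31,39),[30,38),[29,37),[28,36),[27,35),[26,34),[25,33),[24,32); WM=30; [16,24) fires=19 [17,25) fires=28 [18,26) fires=28 [19,27) fires=22 [20,28) fires=22 [21,29) fires=17 [22,30) fires=9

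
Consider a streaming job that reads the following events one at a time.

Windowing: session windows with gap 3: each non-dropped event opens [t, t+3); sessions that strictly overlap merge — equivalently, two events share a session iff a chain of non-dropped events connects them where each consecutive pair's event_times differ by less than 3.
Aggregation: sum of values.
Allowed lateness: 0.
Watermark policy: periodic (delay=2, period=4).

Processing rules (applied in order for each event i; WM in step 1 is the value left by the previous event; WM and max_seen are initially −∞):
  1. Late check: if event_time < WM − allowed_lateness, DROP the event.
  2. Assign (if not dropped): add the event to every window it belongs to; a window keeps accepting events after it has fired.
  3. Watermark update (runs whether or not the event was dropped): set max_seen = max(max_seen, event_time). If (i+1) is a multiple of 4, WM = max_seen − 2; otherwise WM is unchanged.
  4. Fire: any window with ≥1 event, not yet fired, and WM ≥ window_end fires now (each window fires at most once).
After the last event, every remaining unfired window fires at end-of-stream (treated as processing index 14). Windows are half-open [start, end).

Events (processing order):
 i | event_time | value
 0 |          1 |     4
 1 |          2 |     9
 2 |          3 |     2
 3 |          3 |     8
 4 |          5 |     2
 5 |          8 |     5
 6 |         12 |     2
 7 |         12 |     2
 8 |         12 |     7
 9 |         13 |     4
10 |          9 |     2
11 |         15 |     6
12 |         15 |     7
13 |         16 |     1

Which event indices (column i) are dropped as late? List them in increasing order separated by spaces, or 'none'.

i=0 t=1 v=4: → [1,4); WM=−∞
i=1 t=2 v=9: → [1,5); WM=−∞
i=2 t=3 v=2: → [1,6); WM=−∞
i=3 t=3 v=8: → [1,6); WM=1
i=4 t=5 v=2: → [1,8); WM=1
i=5 t=8 v=5: → [8,11); WM=1
i=6 t=12 v=2: → [12,15); WM=1
i=7 t=12 v=2: → [12,15); WM=10
i=8 t=12 v=7: → [12,15); WM=10
i=9 t=13 v=4: → [12,16); WM=10
i=10 t=9 v=2: DROP (t<10-0); WM=10
i=11 t=15 v=6: → [12,18); WM=13
i=12 t=15 v=7: → [12,18); WM=13
i=13 t=16 v=1: → [12,19); WM=13

10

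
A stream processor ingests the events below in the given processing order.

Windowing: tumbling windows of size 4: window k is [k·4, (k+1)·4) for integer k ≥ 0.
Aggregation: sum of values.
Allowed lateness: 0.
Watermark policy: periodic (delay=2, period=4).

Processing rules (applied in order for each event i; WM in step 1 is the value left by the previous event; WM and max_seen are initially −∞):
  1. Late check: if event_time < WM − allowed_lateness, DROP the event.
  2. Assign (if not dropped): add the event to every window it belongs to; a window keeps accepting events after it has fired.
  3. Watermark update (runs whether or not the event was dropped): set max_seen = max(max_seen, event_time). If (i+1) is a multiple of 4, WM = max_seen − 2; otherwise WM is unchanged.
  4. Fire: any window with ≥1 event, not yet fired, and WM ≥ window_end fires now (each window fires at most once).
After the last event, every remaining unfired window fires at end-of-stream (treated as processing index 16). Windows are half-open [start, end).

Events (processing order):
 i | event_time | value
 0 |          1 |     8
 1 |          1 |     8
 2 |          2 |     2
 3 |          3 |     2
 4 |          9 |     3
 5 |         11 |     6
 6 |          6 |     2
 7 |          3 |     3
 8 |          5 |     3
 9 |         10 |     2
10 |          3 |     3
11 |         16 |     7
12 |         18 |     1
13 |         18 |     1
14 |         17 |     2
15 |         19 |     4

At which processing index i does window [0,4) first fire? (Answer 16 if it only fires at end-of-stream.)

i=0 t=1 v=8: → [0,4); WM=−∞
i=1 t=1 v=8: → [0,4); WM=−∞
i=2 t=2 v=2: → [0,4); WM=−∞
i=3 t=3 v=2: → [0,4); WM=1
i=4 t=9 v=3: → [8,12); WM=1
i=5 t=11 v=6: → [8,12); WM=1
i=6 t=6 v=2: → [4,8); WM=1
i=7 t=3 v=3: → [0,4); WM=9; [0,4) fires=23 [4,8) fires=2
i=8 t=5 v=3: DROP (t<9-0); WM=9
i=9 t=10 v=2: → [8,12); WM=9
i=10 t=3 v=3: DROP (t<9-0); WM=9
i=11 t=16 v=7: → [16,20); WM=14; [8,12) fires=11
i=12 t=18 v=1: → [16,20); WM=14
i=13 t=18 v=1: → [16,20); WM=14
i=14 t=17 v=2: → [16,20); WM=14
i=15 t=19 v=4: → [16,20); WM=17

7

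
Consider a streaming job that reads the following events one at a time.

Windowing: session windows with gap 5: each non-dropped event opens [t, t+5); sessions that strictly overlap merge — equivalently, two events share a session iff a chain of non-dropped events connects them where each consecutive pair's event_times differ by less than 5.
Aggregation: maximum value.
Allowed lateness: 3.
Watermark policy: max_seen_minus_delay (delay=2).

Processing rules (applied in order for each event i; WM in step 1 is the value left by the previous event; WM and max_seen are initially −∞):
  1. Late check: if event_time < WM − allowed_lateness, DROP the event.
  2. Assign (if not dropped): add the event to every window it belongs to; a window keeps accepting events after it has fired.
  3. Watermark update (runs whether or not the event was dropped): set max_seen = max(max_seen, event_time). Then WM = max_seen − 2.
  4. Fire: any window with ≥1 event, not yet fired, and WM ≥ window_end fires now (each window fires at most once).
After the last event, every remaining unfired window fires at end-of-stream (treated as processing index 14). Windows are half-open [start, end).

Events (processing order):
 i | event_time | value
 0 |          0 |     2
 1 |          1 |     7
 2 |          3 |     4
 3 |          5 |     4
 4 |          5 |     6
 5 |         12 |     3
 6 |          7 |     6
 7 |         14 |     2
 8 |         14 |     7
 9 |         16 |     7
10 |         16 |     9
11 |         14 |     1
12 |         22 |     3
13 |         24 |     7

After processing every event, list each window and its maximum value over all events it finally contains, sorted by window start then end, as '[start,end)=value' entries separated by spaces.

[0,12)=7 [12,21)=9 [22,29)=7

i=0 t=0 v=2: → [0,5); WM=-2
i=1 t=1 v=7: → [0,6); WM=-1
i=2 t=3 v=4: → [0,8); WM=1
i=3 t=5 v=4: → [0,10); WM=3
i=4 t=5 v=6: → [0,10); WM=3
i=5 t=12 v=3: → [12,17); WM=10
i=6 t=7 v=6: → [0,12); WM=10
i=7 t=14 v=2: → [12,19); WM=12
i=8 t=14 v=7: → [12,19); WM=12
i=9 t=16 v=7: → [12,21); WM=14
i=10 t=16 v=9: → [12,21); WM=14
i=11 t=14 v=1: → [12,21); WM=14
i=12 t=22 v=3: → [22,27); WM=20
i=13 t=24 v=7: → [22,29); WM=22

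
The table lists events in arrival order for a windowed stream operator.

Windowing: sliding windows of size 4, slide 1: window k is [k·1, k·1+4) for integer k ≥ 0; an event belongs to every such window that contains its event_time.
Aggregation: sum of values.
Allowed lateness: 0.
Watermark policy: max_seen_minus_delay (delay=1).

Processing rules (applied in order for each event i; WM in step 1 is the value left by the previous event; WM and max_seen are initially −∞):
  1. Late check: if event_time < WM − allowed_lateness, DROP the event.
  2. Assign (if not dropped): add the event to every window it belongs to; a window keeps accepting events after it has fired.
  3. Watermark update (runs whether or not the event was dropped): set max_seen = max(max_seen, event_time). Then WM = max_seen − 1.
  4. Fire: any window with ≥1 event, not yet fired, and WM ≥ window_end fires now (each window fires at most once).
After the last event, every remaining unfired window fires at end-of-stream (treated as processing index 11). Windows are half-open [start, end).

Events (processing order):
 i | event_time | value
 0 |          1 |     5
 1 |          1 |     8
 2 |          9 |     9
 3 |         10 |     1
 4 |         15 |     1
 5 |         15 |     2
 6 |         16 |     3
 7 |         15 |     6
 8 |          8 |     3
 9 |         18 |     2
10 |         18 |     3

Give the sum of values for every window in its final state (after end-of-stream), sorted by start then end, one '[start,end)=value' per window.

[0,4)=13 [1,5)=13 [6,10)=9 [7,11)=10 [8,12)=10 [9,13)=10 [10,14)=1 [12,16)=9 [13,17)=12 [14,18)=12 [15,19)=17 [16,20)=8 [17,21)=5 [18,22)=5

i=0 t=1 v=5: → [1,5),[0,4); WM=0
i=1 t=1 v=8: → [1,5),[0,4); WM=0
i=2 t=9 v=9: → [9,13),[8,12),[7,11),[6,10); WM=8; [0,4) fires=13 [1,5) fires=13
i=3 t=10 v=1: → [10,14),[9,13),[8,12),[7,11); WM=9
i=4 t=15 v=1: → [15,19),[14,18),[13,17),[12,16); WM=14; [6,10) fires=9 [7,11) fires=10 [8,12) fires=10 [9,13) fires=10 [10,14) fires=1
i=5 t=15 v=2: → [15,19),[14,18),[13,17),[12,16); WM=14
i=6 t=16 v=3: → [16,20),[15,19),[14,18),[13,17); WM=15
i=7 t=15 v=6: → [15,19),[14,18),[13,17),[12,16); WM=15
i=8 t=8 v=3: DROP (t<15-0); WM=15
i=9 t=18 v=2: → [18,22),[17,21),[16,20),[15,19); WM=17; [12,16) fires=9 [13,17) fires=12
i=10 t=18 v=3: → [18,22),[17,21),[16,20),[15,19); WM=17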